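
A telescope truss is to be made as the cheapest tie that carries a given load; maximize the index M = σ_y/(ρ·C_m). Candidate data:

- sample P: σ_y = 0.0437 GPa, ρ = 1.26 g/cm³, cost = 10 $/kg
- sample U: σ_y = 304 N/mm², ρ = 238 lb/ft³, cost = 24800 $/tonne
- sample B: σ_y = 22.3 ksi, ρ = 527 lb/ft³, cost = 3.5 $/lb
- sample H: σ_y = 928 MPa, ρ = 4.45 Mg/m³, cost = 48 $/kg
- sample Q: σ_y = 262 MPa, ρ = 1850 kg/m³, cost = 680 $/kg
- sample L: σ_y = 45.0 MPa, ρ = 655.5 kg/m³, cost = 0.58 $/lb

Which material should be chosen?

Normalizing units and computing the index:
  sample P: σ_y = 43.70 MPa, ρ = 1260 kg/m³, cost = 10.00 $/kg
  sample U: σ_y = 304.0 MPa, ρ = 3812 kg/m³, cost = 24.80 $/kg
  sample B: σ_y = 153.8 MPa, ρ = 8442 kg/m³, cost = 7.716 $/kg
  sample H: σ_y = 928.0 MPa, ρ = 4450 kg/m³, cost = 48.00 $/kg
  sample Q: σ_y = 262.0 MPa, ρ = 1850 kg/m³, cost = 680.0 $/kg
  sample L: σ_y = 45.00 MPa, ρ = 655.5 kg/m³, cost = 1.279 $/kg
  sample L: M = 53.7 kN·m per $
  sample H: M = 4.34 kN·m per $
  sample P: M = 3.47 kN·m per $
  sample U: M = 3.22 kN·m per $
  sample B: M = 2.36 kN·m per $
  sample Q: M = 0.208 kN·m per $
Sample L ranks first.

sample L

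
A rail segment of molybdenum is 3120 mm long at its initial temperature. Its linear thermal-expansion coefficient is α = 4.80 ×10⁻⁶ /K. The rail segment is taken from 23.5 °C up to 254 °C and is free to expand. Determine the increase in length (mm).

3.45 mm

ΔT = 254 − 23.5 = 230.5 K.
ΔL = α·L₀·ΔT = 4.80×10⁻⁶ × 3120 mm × 230.5 K = 3.45 mm.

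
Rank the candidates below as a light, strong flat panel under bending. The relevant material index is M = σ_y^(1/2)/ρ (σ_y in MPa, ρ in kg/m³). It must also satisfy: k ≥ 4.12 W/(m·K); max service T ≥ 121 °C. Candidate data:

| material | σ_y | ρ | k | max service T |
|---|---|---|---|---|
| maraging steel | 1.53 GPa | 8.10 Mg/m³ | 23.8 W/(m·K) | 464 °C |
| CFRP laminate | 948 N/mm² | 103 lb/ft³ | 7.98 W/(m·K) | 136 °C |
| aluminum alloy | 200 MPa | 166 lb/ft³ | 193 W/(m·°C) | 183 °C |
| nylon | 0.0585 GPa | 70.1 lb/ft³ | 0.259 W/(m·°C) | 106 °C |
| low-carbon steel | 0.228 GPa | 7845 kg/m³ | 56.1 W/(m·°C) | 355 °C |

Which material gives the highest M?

CFRP laminate

Screen on constraints: k ≥ 4.12 W/(m·K); max service T ≥ 121 °C. Survivors: maraging steel, CFRP laminate, aluminum alloy, low-carbon steel.
After converting to SI:
  maraging steel: σ_y = 1530 MPa, ρ = 8100 kg/m³
  CFRP laminate: σ_y = 948.0 MPa, ρ = 1650 kg/m³
  aluminum alloy: σ_y = 200.0 MPa, ρ = 2659 kg/m³
  low-carbon steel: σ_y = 228.0 MPa, ρ = 7845 kg/m³
  CFRP laminate: M = 18.7×10⁻³
  aluminum alloy: M = 5.32×10⁻³
  maraging steel: M = 4.83×10⁻³
  low-carbon steel: M = 1.92×10⁻³
Highest index: CFRP laminate.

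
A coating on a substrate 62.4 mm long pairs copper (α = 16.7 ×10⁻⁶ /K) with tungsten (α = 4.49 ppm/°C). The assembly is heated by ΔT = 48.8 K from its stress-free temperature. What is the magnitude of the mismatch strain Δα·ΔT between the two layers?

5.96×10⁻⁴

Δα = |16.7 − 4.49|×10⁻⁶/K = 12.2×10⁻⁶/K.
Mismatch strain = Δα·ΔT = 12.2×10⁻⁶ × 48.8 = 5.96×10⁻⁴.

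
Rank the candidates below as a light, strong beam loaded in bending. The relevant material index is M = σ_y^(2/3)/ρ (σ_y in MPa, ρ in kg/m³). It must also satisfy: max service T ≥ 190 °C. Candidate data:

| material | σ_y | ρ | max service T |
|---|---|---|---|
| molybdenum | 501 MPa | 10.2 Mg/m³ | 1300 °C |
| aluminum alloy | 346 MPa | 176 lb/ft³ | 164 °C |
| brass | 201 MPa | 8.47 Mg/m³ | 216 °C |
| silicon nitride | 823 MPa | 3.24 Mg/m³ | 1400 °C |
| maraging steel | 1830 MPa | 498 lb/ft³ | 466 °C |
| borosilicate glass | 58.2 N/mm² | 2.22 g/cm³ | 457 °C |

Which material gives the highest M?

Screen on constraints: max service T ≥ 190 °C. Survivors: molybdenum, brass, silicon nitride, maraging steel, borosilicate glass.
After converting to SI:
  molybdenum: σ_y = 501.0 MPa, ρ = 10200 kg/m³
  brass: σ_y = 201.0 MPa, ρ = 8470 kg/m³
  silicon nitride: σ_y = 823.0 MPa, ρ = 3240 kg/m³
  maraging steel: σ_y = 1830 MPa, ρ = 7977 kg/m³
  borosilicate glass: σ_y = 58.20 MPa, ρ = 2220 kg/m³
  silicon nitride: M = 27.1×10⁻³
  maraging steel: M = 18.8×10⁻³
  borosilicate glass: M = 6.76×10⁻³
  molybdenum: M = 6.18×10⁻³
  brass: M = 4.05×10⁻³
The maximum is for silicon nitride.

silicon nitride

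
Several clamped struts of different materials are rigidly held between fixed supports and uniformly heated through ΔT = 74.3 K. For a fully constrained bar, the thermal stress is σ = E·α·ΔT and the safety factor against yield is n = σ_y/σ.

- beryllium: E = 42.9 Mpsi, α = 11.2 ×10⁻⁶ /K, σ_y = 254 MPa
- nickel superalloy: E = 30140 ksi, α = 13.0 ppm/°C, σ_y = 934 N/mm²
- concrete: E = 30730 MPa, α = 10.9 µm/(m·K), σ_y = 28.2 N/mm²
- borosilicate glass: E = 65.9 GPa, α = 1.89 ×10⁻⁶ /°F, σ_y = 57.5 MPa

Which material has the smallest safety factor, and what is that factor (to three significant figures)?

In consistent units (E in GPa, α in ×10⁻⁶/K, σ_y in MPa):
  beryllium: E = 295.8, α = 11.2, σ_y = 254.0 → σ = 246 MPa, n = 1.03
  nickel superalloy: E = 207.8, α = 13.0, σ_y = 934.0 → σ = 201 MPa, n = 4.65
  concrete: E = 30.73, α = 10.9, σ_y = 28.20 → σ = 24.9 MPa, n = 1.13
  borosilicate glass: E = 65.90, α = 3.40, σ_y = 57.50 → σ = 16.7 MPa, n = 3.45
Smallest n: beryllium with n = 1.03.

beryllium, n = 1.03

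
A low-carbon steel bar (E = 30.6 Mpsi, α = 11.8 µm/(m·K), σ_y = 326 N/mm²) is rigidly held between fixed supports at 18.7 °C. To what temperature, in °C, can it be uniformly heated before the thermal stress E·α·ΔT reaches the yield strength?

E = 30.6 Mpsi = 211.0 GPa.
σ_y = 326 N/mm² = 326.0 MPa.
E·α·ΔT = 326.0 MPa ⇒ ΔT = 326.0 / (211.0×10³ × 11.8×10⁻⁶) = 130.9 K.
T = 18.7 + 130.9 = 149.6 °C.

150 °C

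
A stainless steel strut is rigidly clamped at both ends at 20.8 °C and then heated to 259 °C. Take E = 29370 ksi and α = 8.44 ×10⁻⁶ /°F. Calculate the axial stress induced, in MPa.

E = 29370 ksi = 202.5 GPa.
α = 8.44×10⁻⁶/°F × 9/5 = 15.2×10⁻⁶/K.
ΔT = 238.2 K. Constrained thermal stress σ = E·α·ΔT = 202.5×10³ MPa × 15.2×10⁻⁶ × 238.2 = 733 MPa (compressive).

733 MPa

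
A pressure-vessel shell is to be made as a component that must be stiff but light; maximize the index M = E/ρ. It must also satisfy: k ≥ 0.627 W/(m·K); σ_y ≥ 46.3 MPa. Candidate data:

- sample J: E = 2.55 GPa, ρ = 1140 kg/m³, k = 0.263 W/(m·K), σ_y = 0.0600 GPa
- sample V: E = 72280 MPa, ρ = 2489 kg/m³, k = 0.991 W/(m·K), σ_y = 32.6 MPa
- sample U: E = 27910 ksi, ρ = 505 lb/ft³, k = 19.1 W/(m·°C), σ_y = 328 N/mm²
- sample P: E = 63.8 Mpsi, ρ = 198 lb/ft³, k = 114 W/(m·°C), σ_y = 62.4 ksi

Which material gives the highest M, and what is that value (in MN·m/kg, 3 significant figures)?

sample P, M = 139 MN·m/kg

Screen on constraints: k ≥ 0.627 W/(m·K); σ_y ≥ 46.3 MPa. Survivors: sample U, sample P.
After converting to SI:
  sample U: E = 192.4 GPa, ρ = 8089 kg/m³
  sample P: E = 439.9 GPa, ρ = 3172 kg/m³
  sample P: M = 139 MN·m/kg
  sample U: M = 23.8 MN·m/kg
The maximum is for sample P.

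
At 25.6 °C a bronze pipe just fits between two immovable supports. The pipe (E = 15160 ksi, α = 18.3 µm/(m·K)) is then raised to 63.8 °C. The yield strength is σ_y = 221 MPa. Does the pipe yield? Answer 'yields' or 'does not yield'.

E = 15160 ksi = 104.5 GPa.
ΔT = 38.20 K. Constrained thermal stress σ = E·α·ΔT = 104.5×10³ MPa × 18.3×10⁻⁶ × 38.20 = 73.1 MPa (compressive).
Compare to σ_y = 221 MPa: σ < σ_y, so it does not yield.

does not yield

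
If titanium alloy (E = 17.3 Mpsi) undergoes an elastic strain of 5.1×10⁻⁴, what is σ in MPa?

E = 17.3 Mpsi = 119.3 GPa.
σ = E·ε = 119300 MPa × 5.1×10⁻⁴ = 60.8 MPa.

60.8 MPa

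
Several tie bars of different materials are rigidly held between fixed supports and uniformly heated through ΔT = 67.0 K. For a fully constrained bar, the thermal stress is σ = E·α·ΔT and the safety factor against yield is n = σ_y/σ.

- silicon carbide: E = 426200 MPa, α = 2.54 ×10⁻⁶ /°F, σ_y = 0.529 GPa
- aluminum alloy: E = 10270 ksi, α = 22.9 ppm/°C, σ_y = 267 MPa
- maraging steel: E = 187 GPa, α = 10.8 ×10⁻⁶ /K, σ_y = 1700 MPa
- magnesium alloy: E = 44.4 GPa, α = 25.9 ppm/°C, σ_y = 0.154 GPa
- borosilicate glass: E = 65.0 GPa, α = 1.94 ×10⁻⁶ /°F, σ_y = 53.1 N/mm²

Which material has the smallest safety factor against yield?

magnesium alloy

Per material, after unit conversion:
  silicon carbide: E = 426.2, α = 4.57, σ_y = 529.0 → σ = 131 MPa, n = 4.05
  aluminum alloy: E = 70.81, α = 22.9, σ_y = 267.0 → σ = 109 MPa, n = 2.46
  maraging steel: E = 187.0, α = 10.8, σ_y = 1700 → σ = 135 MPa, n = 12.6
  magnesium alloy: E = 44.40, α = 25.9, σ_y = 154.0 → σ = 77.0 MPa, n = 2.00
  borosilicate glass: E = 65.00, α = 3.49, σ_y = 53.10 → σ = 15.2 MPa, n = 3.49
The minimum is magnesium alloy at n = 2.00.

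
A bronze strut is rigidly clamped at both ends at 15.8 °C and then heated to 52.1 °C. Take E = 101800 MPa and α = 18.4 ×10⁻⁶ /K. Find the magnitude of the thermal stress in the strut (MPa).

E = 101800 MPa = 101.8 GPa.
ΔT = 36.30 K. Constrained thermal stress σ = E·α·ΔT = 101.8×10³ MPa × 18.4×10⁻⁶ × 36.30 = 68.0 MPa (compressive).

68.0 MPa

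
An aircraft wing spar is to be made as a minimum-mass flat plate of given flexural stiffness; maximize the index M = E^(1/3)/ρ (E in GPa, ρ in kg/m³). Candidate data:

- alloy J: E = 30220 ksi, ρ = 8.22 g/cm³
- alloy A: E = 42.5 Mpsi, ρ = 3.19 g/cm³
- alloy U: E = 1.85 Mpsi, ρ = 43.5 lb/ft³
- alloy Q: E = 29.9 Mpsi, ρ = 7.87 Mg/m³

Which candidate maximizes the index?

In SI units:
  alloy J: E = 208.4 GPa, ρ = 8220 kg/m³
  alloy A: E = 293.0 GPa, ρ = 3190 kg/m³
  alloy U: E = 12.76 GPa, ρ = 696.8 kg/m³
  alloy Q: E = 206.2 GPa, ρ = 7870 kg/m³
  alloy U: M = 3.35×10⁻³
  alloy A: M = 2.08×10⁻³
  alloy Q: M = 0.751×10⁻³
  alloy J: M = 0.721×10⁻³
Highest index: alloy U.

alloy U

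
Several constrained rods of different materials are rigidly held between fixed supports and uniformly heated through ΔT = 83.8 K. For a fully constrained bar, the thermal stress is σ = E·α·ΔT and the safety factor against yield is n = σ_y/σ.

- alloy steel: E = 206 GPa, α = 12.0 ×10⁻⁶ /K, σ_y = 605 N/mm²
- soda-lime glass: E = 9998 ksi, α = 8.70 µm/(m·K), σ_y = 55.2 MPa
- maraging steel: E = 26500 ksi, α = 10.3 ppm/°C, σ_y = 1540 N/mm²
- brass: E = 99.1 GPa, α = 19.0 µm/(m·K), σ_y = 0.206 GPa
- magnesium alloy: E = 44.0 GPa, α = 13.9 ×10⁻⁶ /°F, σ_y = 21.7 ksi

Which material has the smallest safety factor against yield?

With everything in SI (GPa, ×10⁻⁶/K, MPa):
  alloy steel: E = 206.0, α = 12.0, σ_y = 605.0 → σ = 207 MPa, n = 2.92
  soda-lime glass: E = 68.93, α = 8.70, σ_y = 55.20 → σ = 50.3 MPa, n = 1.10
  maraging steel: E = 182.7, α = 10.3, σ_y = 1540 → σ = 158 MPa, n = 9.77
  brass: E = 99.10, α = 19.0, σ_y = 206.0 → σ = 158 MPa, n = 1.31
  magnesium alloy: E = 44.00, α = 25.0, σ_y = 149.6 → σ = 92.3 MPa, n = 1.62
The minimum is soda-lime glass at n = 1.10.

soda-lime glass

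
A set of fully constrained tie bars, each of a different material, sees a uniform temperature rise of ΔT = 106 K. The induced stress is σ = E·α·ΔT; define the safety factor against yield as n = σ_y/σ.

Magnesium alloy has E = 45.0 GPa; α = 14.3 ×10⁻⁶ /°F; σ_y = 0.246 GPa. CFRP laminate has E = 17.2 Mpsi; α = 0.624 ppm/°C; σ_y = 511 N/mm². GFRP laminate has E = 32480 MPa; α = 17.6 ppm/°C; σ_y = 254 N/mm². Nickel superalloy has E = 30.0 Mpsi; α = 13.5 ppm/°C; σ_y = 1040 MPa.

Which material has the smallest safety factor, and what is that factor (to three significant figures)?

With everything in SI (GPa, ×10⁻⁶/K, MPa):
  magnesium alloy: E = 45.00, α = 25.7, σ_y = 246.0 → σ = 123 MPa, n = 2.00
  CFRP laminate: E = 118.6, α = 0.624, σ_y = 511.0 → σ = 7.84 MPa, n = 65.1
  GFRP laminate: E = 32.48, α = 17.6, σ_y = 254.0 → σ = 60.6 MPa, n = 4.19
  nickel superalloy: E = 206.8, α = 13.5, σ_y = 1040 → σ = 296 MPa, n = 3.51
Magnesium alloy has the lowest safety factor, n = 2.00.

magnesium alloy, n = 2.00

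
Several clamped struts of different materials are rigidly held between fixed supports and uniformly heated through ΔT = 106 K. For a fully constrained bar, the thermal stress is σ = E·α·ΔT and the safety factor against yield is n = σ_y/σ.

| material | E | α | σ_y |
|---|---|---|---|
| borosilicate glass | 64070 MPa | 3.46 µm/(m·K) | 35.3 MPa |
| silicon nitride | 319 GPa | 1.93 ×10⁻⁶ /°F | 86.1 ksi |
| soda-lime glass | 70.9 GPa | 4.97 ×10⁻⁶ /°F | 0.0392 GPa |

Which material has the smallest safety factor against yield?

With everything in SI (GPa, ×10⁻⁶/K, MPa):
  borosilicate glass: E = 64.07, α = 3.46, σ_y = 35.30 → σ = 23.5 MPa, n = 1.50
  silicon nitride: E = 319.0, α = 3.47, σ_y = 593.6 → σ = 117 MPa, n = 5.05
  soda-lime glass: E = 70.90, α = 8.95, σ_y = 39.20 → σ = 67.2 MPa, n = 0.583
Smallest n: soda-lime glass with n = 0.583.

soda-lime glass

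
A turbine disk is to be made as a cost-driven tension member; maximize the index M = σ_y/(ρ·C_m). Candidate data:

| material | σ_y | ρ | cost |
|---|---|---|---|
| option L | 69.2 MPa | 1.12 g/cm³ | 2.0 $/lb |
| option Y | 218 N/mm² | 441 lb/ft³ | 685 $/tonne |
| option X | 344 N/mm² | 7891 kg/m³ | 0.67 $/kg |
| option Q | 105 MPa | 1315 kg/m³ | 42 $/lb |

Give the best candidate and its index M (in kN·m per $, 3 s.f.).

Convert each candidate to consistent units, then evaluate M:
  option L: σ_y = 69.20 MPa, ρ = 1120 kg/m³, cost = 4.409 $/kg
  option Y: σ_y = 218.0 MPa, ρ = 7064 kg/m³, cost = 0.6850 $/kg
  option X: σ_y = 344.0 MPa, ρ = 7891 kg/m³, cost = 0.6700 $/kg
  option Q: σ_y = 105.0 MPa, ρ = 1315 kg/m³, cost = 92.59 $/kg
  option X: M = 65.1 kN·m per $
  option Y: M = 45.1 kN·m per $
  option L: M = 14.0 kN·m per $
  option Q: M = 0.862 kN·m per $
Highest index: option X.

option X, M = 65.1 kN·m per $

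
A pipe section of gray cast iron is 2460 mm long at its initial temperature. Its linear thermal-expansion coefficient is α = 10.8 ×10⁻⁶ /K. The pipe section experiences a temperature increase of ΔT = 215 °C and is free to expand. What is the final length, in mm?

2465.7 mm

ΔL = α·L₀·ΔT = 10.8×10⁻⁶ × 2460 mm × 215.0 K = 5.71 mm.
L = L₀ + ΔL = 2460 + 5.71 = 2465.7 mm.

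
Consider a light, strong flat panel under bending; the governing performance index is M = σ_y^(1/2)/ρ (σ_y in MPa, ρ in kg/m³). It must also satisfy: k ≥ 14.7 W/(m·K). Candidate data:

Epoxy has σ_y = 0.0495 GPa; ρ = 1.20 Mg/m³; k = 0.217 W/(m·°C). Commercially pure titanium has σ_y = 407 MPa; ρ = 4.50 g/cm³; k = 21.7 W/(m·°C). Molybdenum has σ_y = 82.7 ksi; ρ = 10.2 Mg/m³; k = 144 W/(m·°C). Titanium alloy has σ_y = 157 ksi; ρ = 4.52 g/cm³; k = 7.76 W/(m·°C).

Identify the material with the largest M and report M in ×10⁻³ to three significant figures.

commercially pure titanium, M = 4.48×10⁻³

Screen on constraints: k ≥ 14.7 W/(m·K). Survivors: commercially pure titanium, molybdenum.
In SI units:
  commercially pure titanium: σ_y = 407.0 MPa, ρ = 4500 kg/m³
  molybdenum: σ_y = 570.2 MPa, ρ = 10200 kg/m³
  commercially pure titanium: M = 4.48×10⁻³
  molybdenum: M = 2.34×10⁻³
The maximum is for commercially pure titanium.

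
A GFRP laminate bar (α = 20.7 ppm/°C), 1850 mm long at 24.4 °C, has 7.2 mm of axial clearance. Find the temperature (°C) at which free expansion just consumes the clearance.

212 °C

α·L₀·ΔT = 7.2 mm ⇒ ΔT = 7.2 / (20.7×10⁻⁶ × 1850.0) = 188.0 K.
T = 24.4 + 188.0 = 212.4 °C.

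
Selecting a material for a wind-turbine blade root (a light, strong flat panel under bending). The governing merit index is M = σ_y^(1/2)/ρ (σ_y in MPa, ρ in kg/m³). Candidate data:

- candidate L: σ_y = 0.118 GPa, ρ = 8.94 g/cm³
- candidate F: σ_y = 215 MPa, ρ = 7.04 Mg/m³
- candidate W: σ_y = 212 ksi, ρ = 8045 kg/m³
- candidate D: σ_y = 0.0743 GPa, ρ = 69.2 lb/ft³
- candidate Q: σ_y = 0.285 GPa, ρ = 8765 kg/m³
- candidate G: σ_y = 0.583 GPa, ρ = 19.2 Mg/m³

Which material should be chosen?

candidate D

Convert each candidate to consistent units, then evaluate M:
  candidate L: σ_y = 118.0 MPa, ρ = 8940 kg/m³
  candidate F: σ_y = 215.0 MPa, ρ = 7040 kg/m³
  candidate W: σ_y = 1462 MPa, ρ = 8045 kg/m³
  candidate D: σ_y = 74.30 MPa, ρ = 1108 kg/m³
  candidate Q: σ_y = 285.0 MPa, ρ = 8765 kg/m³
  candidate G: σ_y = 583.0 MPa, ρ = 19200 kg/m³
  candidate D: M = 7.78×10⁻³
  candidate W: M = 4.75×10⁻³
  candidate F: M = 2.08×10⁻³
  candidate Q: M = 1.93×10⁻³
  candidate G: M = 1.26×10⁻³
  candidate L: M = 1.22×10⁻³
Candidate D has the largest M.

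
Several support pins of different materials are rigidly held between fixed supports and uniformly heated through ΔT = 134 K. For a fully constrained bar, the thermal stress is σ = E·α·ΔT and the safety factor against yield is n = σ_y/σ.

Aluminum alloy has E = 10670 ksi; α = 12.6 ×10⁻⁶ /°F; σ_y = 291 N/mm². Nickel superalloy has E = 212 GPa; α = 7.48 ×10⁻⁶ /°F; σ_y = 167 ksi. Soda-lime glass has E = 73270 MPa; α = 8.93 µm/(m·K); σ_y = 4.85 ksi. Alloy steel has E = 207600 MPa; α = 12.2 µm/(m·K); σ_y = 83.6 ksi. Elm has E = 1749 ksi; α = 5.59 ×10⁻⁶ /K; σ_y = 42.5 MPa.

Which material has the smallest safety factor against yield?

With everything in SI (GPa, ×10⁻⁶/K, MPa):
  aluminum alloy: E = 73.57, α = 22.7, σ_y = 291.0 → σ = 224 MPa, n = 1.30
  nickel superalloy: E = 212.0, α = 13.5, σ_y = 1151 → σ = 382 MPa, n = 3.01
  soda-lime glass: E = 73.27, α = 8.93, σ_y = 33.44 → σ = 87.7 MPa, n = 0.381
  alloy steel: E = 207.6, α = 12.2, σ_y = 576.4 → σ = 339 MPa, n = 1.70
  elm: E = 12.06, α = 5.59, σ_y = 42.50 → σ = 9.03 MPa, n = 4.71
Soda-lime glass has the lowest safety factor, n = 0.381.

soda-lime glass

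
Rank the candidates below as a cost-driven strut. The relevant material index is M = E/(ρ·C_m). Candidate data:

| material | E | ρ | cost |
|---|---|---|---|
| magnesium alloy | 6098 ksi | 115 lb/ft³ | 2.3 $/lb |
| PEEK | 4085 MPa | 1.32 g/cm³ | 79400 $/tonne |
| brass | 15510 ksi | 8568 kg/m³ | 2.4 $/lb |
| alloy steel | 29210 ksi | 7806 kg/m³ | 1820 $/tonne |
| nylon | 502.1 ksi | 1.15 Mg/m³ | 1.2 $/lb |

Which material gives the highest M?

Convert each candidate to consistent units, then evaluate M:
  magnesium alloy: E = 42.04 GPa, ρ = 1842 kg/m³, cost = 5.071 $/kg
  PEEK: E = 4.085 GPa, ρ = 1320 kg/m³, cost = 79.40 $/kg
  brass: E = 106.9 GPa, ρ = 8568 kg/m³, cost = 5.291 $/kg
  alloy steel: E = 201.4 GPa, ρ = 7806 kg/m³, cost = 1.820 $/kg
  nylon: E = 3.462 GPa, ρ = 1150 kg/m³, cost = 2.646 $/kg
  alloy steel: M = 14.2 MN·m per $
  magnesium alloy: M = 4.50 MN·m per $
  brass: M = 2.36 MN·m per $
  nylon: M = 1.14 MN·m per $
  PEEK: M = 0.0390 MN·m per $
Highest index: alloy steel.

alloy steel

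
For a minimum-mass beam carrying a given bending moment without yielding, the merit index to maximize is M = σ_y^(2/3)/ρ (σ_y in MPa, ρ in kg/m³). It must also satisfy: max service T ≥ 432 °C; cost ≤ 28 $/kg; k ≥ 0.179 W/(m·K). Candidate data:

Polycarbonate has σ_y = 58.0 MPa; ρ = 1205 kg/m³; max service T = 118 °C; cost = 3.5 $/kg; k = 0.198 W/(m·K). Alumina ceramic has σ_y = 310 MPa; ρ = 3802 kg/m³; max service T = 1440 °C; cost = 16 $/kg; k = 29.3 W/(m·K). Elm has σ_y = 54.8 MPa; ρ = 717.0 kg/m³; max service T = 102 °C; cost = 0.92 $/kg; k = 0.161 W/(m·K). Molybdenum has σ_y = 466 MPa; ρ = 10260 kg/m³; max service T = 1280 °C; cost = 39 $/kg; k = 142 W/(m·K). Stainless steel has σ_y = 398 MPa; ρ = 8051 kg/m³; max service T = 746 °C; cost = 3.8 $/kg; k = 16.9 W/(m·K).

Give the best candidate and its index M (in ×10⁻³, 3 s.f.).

Screen on constraints: max service T ≥ 432 °C; cost ≤ 28 $/kg; k ≥ 0.179 W/(m·K). Survivors: alumina ceramic, stainless steel.
Evaluate M for each candidate:
  alumina ceramic: M = 12.0×10⁻³
  stainless steel: M = 6.72×10⁻³
Alumina ceramic ranks first.

alumina ceramic, M = 12.0×10⁻³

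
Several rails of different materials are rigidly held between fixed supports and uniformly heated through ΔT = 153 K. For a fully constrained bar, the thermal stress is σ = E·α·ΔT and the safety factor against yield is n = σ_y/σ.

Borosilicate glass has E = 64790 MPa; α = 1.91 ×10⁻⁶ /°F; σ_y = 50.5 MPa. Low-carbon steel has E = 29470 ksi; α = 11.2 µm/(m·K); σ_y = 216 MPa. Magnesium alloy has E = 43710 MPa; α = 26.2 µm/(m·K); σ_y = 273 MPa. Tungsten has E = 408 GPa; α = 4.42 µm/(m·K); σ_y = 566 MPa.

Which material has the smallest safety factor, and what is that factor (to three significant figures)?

With everything in SI (GPa, ×10⁻⁶/K, MPa):
  borosilicate glass: E = 64.79, α = 3.44, σ_y = 50.50 → σ = 34.1 MPa, n = 1.48
  low-carbon steel: E = 203.2, α = 11.2, σ_y = 216.0 → σ = 348 MPa, n = 0.620
  magnesium alloy: E = 43.71, α = 26.2, σ_y = 273.0 → σ = 175 MPa, n = 1.56
  tungsten: E = 408.0, α = 4.42, σ_y = 566.0 → σ = 276 MPa, n = 2.05
The minimum is low-carbon steel at n = 0.620.

low-carbon steel, n = 0.620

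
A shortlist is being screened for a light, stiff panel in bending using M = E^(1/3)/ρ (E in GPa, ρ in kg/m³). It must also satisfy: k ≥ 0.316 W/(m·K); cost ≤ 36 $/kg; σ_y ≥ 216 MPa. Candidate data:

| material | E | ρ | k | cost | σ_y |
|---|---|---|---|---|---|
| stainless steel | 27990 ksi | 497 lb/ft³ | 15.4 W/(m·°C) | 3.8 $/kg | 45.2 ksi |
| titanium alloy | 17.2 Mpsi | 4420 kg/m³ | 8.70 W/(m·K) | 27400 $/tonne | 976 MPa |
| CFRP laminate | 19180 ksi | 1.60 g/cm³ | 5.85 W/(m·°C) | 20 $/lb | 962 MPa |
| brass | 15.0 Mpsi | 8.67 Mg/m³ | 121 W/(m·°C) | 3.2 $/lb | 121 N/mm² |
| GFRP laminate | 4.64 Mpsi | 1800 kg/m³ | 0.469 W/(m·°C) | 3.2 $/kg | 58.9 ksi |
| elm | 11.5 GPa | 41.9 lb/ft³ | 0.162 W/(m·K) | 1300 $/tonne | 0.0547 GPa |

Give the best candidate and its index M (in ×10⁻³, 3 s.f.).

Screen on constraints: k ≥ 0.316 W/(m·K); cost ≤ 36 $/kg; σ_y ≥ 216 MPa. Survivors: stainless steel, titanium alloy, GFRP laminate.
Normalizing units and computing the index:
  stainless steel: E = 193.0 GPa, ρ = 7961 kg/m³
  titanium alloy: E = 118.6 GPa, ρ = 4420 kg/m³
  GFRP laminate: E = 31.99 GPa, ρ = 1800 kg/m³
  GFRP laminate: M = 1.76×10⁻³
  titanium alloy: M = 1.11×10⁻³
  stainless steel: M = 0.726×10⁻³
Highest index: GFRP laminate.

GFRP laminate, M = 1.76×10⁻³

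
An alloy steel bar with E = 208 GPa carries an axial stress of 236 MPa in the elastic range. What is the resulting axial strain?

ε = σ/E = 236 / 208000 = 1.13×10⁻³.

1.13×10⁻³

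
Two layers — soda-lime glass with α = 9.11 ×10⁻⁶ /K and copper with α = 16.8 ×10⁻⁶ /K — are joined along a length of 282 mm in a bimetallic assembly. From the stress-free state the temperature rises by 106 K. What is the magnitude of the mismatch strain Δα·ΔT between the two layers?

Δα = |9.11 − 16.8|×10⁻⁶/K = 7.69×10⁻⁶/K.
Mismatch strain = Δα·ΔT = 7.69×10⁻⁶ × 106.0 = 8.15×10⁻⁴.

8.15×10⁻⁴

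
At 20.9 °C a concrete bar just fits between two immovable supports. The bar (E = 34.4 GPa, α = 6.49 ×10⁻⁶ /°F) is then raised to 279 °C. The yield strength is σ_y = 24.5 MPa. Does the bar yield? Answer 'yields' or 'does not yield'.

α = 6.49×10⁻⁶/°F × 9/5 = 11.7×10⁻⁶/K.
ΔT = 258.1 K. Constrained thermal stress σ = E·α·ΔT = 34.40×10³ MPa × 11.7×10⁻⁶ × 258.1 = 104 MPa (compressive).
Compare to σ_y = 24.5 MPa: σ ≥ σ_y, so it yields.

yields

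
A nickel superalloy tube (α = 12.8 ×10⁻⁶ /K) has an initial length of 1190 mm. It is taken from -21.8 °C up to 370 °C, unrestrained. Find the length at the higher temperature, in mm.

1196.0 mm

ΔT = 370 − (-21.8) = 391.8 K.
ΔL = α·L₀·ΔT = 12.8×10⁻⁶ × 1190 mm × 391.8 K = 5.97 mm.
L = L₀ + ΔL = 1190 + 5.97 = 1196.0 mm.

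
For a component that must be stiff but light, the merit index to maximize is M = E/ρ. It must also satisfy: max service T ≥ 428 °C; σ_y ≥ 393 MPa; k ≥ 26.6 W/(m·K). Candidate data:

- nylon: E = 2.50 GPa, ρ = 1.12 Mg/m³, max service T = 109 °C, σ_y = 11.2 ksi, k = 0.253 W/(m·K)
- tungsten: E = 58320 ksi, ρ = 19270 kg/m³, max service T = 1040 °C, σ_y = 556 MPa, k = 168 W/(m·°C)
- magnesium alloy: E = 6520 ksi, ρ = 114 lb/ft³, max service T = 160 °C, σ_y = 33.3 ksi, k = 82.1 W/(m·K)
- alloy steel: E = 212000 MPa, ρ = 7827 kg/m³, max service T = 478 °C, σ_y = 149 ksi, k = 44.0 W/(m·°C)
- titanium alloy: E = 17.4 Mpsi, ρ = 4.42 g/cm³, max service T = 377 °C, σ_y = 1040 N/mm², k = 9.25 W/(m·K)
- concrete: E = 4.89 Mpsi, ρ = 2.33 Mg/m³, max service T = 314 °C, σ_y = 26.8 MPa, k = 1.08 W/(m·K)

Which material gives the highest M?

Screen on constraints: max service T ≥ 428 °C; σ_y ≥ 393 MPa; k ≥ 26.6 W/(m·K). Survivors: tungsten, alloy steel.
Putting every candidate on a common basis:
  tungsten: E = 402.1 GPa, ρ = 19270 kg/m³
  alloy steel: E = 212.0 GPa, ρ = 7827 kg/m³
  alloy steel: M = 27.1 MN·m/kg
  tungsten: M = 20.9 MN·m/kg
Alloy steel has the largest M.

alloy steel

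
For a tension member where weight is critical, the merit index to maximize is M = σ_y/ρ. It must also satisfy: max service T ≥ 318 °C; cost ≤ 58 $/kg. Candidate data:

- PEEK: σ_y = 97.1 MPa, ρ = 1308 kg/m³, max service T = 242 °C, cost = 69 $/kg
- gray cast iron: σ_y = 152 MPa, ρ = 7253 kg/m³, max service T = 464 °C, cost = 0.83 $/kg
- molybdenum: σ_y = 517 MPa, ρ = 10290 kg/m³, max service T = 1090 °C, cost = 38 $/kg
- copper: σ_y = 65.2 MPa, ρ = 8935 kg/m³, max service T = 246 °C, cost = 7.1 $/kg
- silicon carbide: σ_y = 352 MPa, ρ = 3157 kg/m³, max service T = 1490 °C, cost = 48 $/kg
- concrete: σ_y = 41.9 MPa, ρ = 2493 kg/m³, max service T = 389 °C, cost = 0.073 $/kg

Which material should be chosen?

silicon carbide

Screen on constraints: max service T ≥ 318 °C; cost ≤ 58 $/kg. Survivors: gray cast iron, molybdenum, silicon carbide, concrete.
Evaluate M for each candidate:
  silicon carbide: M = 111 kN·m/kg
  molybdenum: M = 50.2 kN·m/kg
  gray cast iron: M = 21.0 kN·m/kg
  concrete: M = 16.8 kN·m/kg
Silicon carbide has the largest M.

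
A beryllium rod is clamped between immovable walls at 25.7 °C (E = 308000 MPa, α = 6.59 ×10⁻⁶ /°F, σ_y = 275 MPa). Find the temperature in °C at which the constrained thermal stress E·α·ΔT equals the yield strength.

E = 308000 MPa = 308.0 GPa.
α = 6.59×10⁻⁶/°F × 9/5 = 11.9×10⁻⁶/K.
E·α·ΔT = 275.0 MPa ⇒ ΔT = 275.0 / (308.0×10³ × 11.9×10⁻⁶) = 75.27 K.
T = 25.7 + 75.27 = 101.0 °C.

101 °C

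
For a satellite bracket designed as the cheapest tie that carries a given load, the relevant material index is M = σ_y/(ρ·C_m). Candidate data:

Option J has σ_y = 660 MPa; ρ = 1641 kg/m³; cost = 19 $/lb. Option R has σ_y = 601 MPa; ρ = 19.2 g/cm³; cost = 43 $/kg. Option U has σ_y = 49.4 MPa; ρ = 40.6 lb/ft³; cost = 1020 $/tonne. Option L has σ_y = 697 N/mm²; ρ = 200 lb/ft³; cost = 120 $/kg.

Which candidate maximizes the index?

Normalizing units and computing the index:
  option J: σ_y = 660.0 MPa, ρ = 1641 kg/m³, cost = 41.89 $/kg
  option R: σ_y = 601.0 MPa, ρ = 19200 kg/m³, cost = 43.00 $/kg
  option U: σ_y = 49.40 MPa, ρ = 650.3 kg/m³, cost = 1.020 $/kg
  option L: σ_y = 697.0 MPa, ρ = 3204 kg/m³, cost = 120.0 $/kg
  option U: M = 74.5 kN·m per $
  option J: M = 9.60 kN·m per $
  option L: M = 1.81 kN·m per $
  option R: M = 0.728 kN·m per $
Option U ranks first.

option U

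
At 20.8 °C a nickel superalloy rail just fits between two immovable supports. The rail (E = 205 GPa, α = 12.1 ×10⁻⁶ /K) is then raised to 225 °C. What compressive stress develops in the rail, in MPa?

ΔT = 204.2 K. Constrained thermal stress σ = E·α·ΔT = 205.0×10³ MPa × 12.1×10⁻⁶ × 204.2 = 507 MPa (compressive).

507 MPa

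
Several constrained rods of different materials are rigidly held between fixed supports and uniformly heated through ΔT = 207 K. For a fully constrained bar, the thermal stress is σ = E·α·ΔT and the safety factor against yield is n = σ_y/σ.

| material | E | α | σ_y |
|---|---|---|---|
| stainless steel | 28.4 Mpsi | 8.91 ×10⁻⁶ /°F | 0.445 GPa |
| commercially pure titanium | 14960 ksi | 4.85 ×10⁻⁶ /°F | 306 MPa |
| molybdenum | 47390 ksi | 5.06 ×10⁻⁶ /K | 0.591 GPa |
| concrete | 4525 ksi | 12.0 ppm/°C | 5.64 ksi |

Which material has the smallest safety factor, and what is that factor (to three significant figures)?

Converting E to GPa, α to ×10⁻⁶/K, σ_y to MPa, then σ and n for each:
  stainless steel: E = 195.8, α = 16.0, σ_y = 445.0 → σ = 650 MPa, n = 0.685
  commercially pure titanium: E = 103.1, α = 8.73, σ_y = 306.0 → σ = 186 MPa, n = 1.64
  molybdenum: E = 326.7, α = 5.06, σ_y = 591.0 → σ = 342 MPa, n = 1.73
  concrete: E = 31.20, α = 12.0, σ_y = 38.89 → σ = 77.5 MPa, n = 0.502
Concrete has the lowest safety factor, n = 0.502.

concrete, n = 0.502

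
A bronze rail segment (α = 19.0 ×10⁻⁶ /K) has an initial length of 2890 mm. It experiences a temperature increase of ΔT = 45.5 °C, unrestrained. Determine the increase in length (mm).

2.50 mm

ΔL = α·L₀·ΔT = 19.0×10⁻⁶ × 2890 mm × 45.50 K = 2.50 mm.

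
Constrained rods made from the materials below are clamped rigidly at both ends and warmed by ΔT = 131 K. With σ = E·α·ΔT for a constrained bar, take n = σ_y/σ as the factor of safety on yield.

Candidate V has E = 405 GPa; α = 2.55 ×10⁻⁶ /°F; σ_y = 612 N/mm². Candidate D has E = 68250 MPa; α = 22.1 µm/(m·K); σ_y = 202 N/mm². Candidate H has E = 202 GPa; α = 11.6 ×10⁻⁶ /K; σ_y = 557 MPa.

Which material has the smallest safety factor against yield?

Per material, after unit conversion:
  candidate V: E = 405.0, α = 4.59, σ_y = 612.0 → σ = 244 MPa, n = 2.51
  candidate D: E = 68.25, α = 22.1, σ_y = 202.0 → σ = 198 MPa, n = 1.02
  candidate H: E = 202.0, α = 11.6, σ_y = 557.0 → σ = 307 MPa, n = 1.81
Smallest n: candidate D with n = 1.02.

candidate D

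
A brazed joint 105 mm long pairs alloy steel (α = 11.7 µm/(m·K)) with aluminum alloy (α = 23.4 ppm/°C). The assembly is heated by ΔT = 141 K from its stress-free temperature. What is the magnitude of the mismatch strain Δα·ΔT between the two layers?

Δα = |11.7 − 23.4|×10⁻⁶/K = 11.7×10⁻⁶/K.
Mismatch strain = Δα·ΔT = 11.7×10⁻⁶ × 141.0 = 1.65×10⁻³.

1.65×10⁻³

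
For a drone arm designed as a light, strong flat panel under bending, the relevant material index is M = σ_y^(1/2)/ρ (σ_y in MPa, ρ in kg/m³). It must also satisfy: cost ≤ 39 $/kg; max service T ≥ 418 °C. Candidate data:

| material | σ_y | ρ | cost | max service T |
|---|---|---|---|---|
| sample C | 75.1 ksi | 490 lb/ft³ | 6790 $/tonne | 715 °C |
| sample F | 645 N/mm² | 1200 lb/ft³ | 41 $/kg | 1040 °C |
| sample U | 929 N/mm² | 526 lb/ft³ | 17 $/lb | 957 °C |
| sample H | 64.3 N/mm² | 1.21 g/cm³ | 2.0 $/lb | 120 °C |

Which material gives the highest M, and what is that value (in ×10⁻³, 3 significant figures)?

sample U, M = 3.62×10⁻³

Screen on constraints: cost ≤ 39 $/kg; max service T ≥ 418 °C. Survivors: sample C, sample U.
Putting every candidate on a common basis:
  sample C: σ_y = 517.8 MPa, ρ = 7849 kg/m³
  sample U: σ_y = 929.0 MPa, ρ = 8426 kg/m³
  sample U: M = 3.62×10⁻³
  sample C: M = 2.90×10⁻³
Sample U has the largest M.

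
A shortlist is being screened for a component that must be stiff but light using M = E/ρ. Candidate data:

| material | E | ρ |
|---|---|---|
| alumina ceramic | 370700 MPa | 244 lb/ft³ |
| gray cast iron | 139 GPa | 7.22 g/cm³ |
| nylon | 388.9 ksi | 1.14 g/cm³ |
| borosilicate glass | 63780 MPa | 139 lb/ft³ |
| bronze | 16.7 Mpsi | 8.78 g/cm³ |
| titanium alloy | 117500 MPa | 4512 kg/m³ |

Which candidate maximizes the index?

Putting every candidate on a common basis:
  alumina ceramic: E = 370.7 GPa, ρ = 3909 kg/m³
  gray cast iron: E = 139.0 GPa, ρ = 7220 kg/m³
  nylon: E = 2.681 GPa, ρ = 1140 kg/m³
  borosilicate glass: E = 63.78 GPa, ρ = 2227 kg/m³
  bronze: E = 115.1 GPa, ρ = 8780 kg/m³
  titanium alloy: E = 117.5 GPa, ρ = 4512 kg/m³
  alumina ceramic: M = 94.8 MN·m/kg
  borosilicate glass: M = 28.6 MN·m/kg
  titanium alloy: M = 26.0 MN·m/kg
  gray cast iron: M = 19.3 MN·m/kg
  bronze: M = 13.1 MN·m/kg
  nylon: M = 2.35 MN·m/kg
Highest index: alumina ceramic.

alumina ceramic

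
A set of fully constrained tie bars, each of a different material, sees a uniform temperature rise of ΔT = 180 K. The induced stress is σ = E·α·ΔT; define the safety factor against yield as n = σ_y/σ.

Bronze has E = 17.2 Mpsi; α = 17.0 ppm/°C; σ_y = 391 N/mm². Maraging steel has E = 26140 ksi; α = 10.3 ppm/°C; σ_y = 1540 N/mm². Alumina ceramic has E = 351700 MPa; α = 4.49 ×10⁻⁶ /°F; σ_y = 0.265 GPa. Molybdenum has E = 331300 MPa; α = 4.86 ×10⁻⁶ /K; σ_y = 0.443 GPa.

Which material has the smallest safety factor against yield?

alumina ceramic

With everything in SI (GPa, ×10⁻⁶/K, MPa):
  bronze: E = 118.6, α = 17.0, σ_y = 391.0 → σ = 363 MPa, n = 1.08
  maraging steel: E = 180.2, α = 10.3, σ_y = 1540 → σ = 334 MPa, n = 4.61
  alumina ceramic: E = 351.7, α = 8.08, σ_y = 265.0 → σ = 512 MPa, n = 0.518
  molybdenum: E = 331.3, α = 4.86, σ_y = 443.0 → σ = 290 MPa, n = 1.53
The minimum is alumina ceramic at n = 0.518.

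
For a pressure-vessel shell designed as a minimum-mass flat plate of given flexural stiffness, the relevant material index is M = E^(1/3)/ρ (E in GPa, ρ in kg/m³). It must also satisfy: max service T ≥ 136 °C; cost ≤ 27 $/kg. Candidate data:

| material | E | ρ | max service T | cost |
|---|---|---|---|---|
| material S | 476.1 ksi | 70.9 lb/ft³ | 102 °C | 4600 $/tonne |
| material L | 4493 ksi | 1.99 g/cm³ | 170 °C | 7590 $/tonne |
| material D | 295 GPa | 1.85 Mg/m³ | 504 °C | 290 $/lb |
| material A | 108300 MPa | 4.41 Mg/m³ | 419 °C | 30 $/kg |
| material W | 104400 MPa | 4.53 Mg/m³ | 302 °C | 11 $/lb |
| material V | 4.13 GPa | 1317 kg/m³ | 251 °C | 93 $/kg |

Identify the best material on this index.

material L

Screen on constraints: max service T ≥ 136 °C; cost ≤ 27 $/kg. Survivors: material L, material W.
After converting to SI:
  material L: E = 30.98 GPa, ρ = 1990 kg/m³
  material W: E = 104.4 GPa, ρ = 4530 kg/m³
  material L: M = 1.58×10⁻³
  material W: M = 1.04×10⁻³
Highest index: material L.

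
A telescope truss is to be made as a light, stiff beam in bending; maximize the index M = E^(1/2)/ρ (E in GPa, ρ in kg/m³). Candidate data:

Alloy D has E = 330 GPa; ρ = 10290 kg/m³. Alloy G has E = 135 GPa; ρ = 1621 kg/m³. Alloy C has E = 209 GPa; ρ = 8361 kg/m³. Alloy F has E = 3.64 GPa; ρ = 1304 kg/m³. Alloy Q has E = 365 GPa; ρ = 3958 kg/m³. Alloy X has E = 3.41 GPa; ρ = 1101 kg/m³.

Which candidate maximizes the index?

alloy G

Computing M directly (units already consistent):
  alloy G: M = 7.17×10⁻³
  alloy Q: M = 4.83×10⁻³
  alloy D: M = 1.77×10⁻³
  alloy C: M = 1.73×10⁻³
  alloy X: M = 1.68×10⁻³
  alloy F: M = 1.46×10⁻³
Alloy G has the largest M.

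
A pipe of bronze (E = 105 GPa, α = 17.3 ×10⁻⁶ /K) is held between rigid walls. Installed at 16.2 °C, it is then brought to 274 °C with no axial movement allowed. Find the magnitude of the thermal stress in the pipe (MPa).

ΔT = 257.8 K. Constrained thermal stress σ = E·α·ΔT = 105.0×10³ MPa × 17.3×10⁻⁶ × 257.8 = 468 MPa (compressive).

468 MPa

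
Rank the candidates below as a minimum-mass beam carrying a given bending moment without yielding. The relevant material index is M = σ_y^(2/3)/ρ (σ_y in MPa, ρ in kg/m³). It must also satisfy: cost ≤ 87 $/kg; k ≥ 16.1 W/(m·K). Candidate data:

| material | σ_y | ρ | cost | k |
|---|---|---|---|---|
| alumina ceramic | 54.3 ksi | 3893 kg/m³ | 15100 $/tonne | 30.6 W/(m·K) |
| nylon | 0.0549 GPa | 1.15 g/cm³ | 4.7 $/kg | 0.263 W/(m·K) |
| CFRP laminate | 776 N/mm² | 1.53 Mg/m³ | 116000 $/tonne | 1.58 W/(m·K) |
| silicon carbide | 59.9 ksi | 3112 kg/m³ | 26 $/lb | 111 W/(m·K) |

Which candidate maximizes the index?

silicon carbide

Screen on constraints: cost ≤ 87 $/kg; k ≥ 16.1 W/(m·K). Survivors: alumina ceramic, silicon carbide.
In SI units:
  alumina ceramic: σ_y = 374.4 MPa, ρ = 3893 kg/m³
  silicon carbide: σ_y = 413.0 MPa, ρ = 3112 kg/m³
  silicon carbide: M = 17.8×10⁻³
  alumina ceramic: M = 13.3×10⁻³
Silicon carbide has the largest M.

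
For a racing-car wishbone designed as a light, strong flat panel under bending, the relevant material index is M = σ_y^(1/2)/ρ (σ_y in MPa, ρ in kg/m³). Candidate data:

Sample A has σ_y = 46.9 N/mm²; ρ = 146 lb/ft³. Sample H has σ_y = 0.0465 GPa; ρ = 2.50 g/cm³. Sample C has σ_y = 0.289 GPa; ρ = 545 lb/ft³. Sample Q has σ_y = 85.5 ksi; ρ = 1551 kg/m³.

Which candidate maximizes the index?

Normalizing units and computing the index:
  sample A: σ_y = 46.90 MPa, ρ = 2339 kg/m³
  sample H: σ_y = 46.50 MPa, ρ = 2500 kg/m³
  sample C: σ_y = 289.0 MPa, ρ = 8730 kg/m³
  sample Q: σ_y = 589.5 MPa, ρ = 1551 kg/m³
  sample Q: M = 15.7×10⁻³
  sample A: M = 2.93×10⁻³
  sample H: M = 2.73×10⁻³
  sample C: M = 1.95×10⁻³
The maximum is for sample Q.

sample Q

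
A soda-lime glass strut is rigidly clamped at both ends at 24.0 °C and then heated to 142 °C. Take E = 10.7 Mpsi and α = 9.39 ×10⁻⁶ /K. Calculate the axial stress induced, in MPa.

81.7 MPa

E = 10.7 Mpsi = 73.77 GPa.
ΔT = 118.0 K. Constrained thermal stress σ = E·α·ΔT = 73.77×10³ MPa × 9.39×10⁻⁶ × 118.0 = 81.7 MPa (compressive).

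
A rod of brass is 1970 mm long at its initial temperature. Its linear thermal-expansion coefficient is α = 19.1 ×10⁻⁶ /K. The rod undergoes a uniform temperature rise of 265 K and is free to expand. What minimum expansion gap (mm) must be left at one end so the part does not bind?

9.97 mm

ΔL = α·L₀·ΔT = 19.1×10⁻⁶ × 1970 mm × 265.0 K = 9.97 mm.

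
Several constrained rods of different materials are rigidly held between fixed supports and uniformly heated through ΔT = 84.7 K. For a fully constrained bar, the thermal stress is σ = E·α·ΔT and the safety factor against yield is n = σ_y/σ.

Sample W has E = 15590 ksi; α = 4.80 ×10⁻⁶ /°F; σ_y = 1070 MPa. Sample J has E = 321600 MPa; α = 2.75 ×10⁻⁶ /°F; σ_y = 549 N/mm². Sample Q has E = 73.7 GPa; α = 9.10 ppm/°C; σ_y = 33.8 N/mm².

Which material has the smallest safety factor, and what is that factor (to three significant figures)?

sample Q, n = 0.595

In consistent units (E in GPa, α in ×10⁻⁶/K, σ_y in MPa):
  sample W: E = 107.5, α = 8.64, σ_y = 1070 → σ = 78.7 MPa, n = 13.6
  sample J: E = 321.6, α = 4.95, σ_y = 549.0 → σ = 135 MPa, n = 4.07
  sample Q: E = 73.70, α = 9.10, σ_y = 33.80 → σ = 56.8 MPa, n = 0.595
Sample Q has the lowest safety factor, n = 0.595.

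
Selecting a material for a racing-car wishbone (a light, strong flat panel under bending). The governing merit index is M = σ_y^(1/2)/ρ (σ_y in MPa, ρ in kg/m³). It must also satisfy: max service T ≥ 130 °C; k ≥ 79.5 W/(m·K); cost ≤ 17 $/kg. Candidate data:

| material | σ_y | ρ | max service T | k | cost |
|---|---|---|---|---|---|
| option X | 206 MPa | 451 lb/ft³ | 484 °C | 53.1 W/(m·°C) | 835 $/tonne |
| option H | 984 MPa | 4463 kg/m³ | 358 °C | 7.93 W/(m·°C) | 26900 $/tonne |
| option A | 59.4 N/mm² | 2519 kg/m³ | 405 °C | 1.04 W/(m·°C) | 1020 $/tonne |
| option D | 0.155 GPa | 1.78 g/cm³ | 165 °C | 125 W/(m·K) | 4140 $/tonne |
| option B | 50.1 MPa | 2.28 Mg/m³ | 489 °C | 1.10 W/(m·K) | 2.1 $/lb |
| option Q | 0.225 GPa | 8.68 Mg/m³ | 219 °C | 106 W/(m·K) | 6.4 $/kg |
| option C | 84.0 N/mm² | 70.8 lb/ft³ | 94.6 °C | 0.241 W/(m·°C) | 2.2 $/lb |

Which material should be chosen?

Screen on constraints: max service T ≥ 130 °C; k ≥ 79.5 W/(m·K); cost ≤ 17 $/kg. Survivors: option D, option Q.
After converting to SI:
  option D: σ_y = 155.0 MPa, ρ = 1780 kg/m³
  option Q: σ_y = 225.0 MPa, ρ = 8680 kg/m³
  option D: M = 6.99×10⁻³
  option Q: M = 1.73×10⁻³
The maximum is for option D.

option D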